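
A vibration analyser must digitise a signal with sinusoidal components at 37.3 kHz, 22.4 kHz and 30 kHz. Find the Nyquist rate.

74.6 kHz

Highest-frequency component: 37.3 kHz.
Nyquist rate = 2 × 37.3 kHz = 74.6 kHz.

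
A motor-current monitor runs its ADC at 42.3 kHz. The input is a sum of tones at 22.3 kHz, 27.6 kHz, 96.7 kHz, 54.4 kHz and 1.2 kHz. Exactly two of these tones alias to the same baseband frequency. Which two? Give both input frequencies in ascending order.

54.4 kHz, 96.7 kHz

fs/2 = 21.15 kHz.
22.3 kHz > fs/2 = 21.15 kHz, folds to fs − 22.3 kHz = 20 kHz.
27.6 kHz > fs/2 = 21.15 kHz, folds to fs − 27.6 kHz = 14.7 kHz.
96.7 kHz mod fs = 12.1 kHz.
12.1 kHz ≤ fs/2 = 21.15 kHz, appears at 12.1 kHz.
54.4 kHz mod fs = 12.1 kHz.
12.1 kHz ≤ fs/2 = 21.15 kHz, appears at 12.1 kHz.
1.2 kHz ≤ fs/2 = 21.15 kHz, passes unchanged.
54.4 kHz and 96.7 kHz both map to 12.1 kHz.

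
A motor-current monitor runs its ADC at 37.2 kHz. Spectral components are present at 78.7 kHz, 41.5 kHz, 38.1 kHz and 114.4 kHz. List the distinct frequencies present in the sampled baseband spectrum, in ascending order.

fs/2 = 18.6 kHz.
78.7 kHz mod fs = 4.3 kHz.
4.3 kHz ≤ fs/2 = 18.6 kHz, appears at 4.3 kHz.
41.5 kHz mod fs = 4.3 kHz.
4.3 kHz ≤ fs/2 = 18.6 kHz, appears at 4.3 kHz.
38.1 kHz mod fs = 0.9 kHz.
0.9 kHz ≤ fs/2 = 18.6 kHz, appears at 0.9 kHz.
114.4 kHz mod fs = 2.8 kHz.
2.8 kHz ≤ fs/2 = 18.6 kHz, appears at 2.8 kHz.
Distinct values: {0.9 kHz, 2.8 kHz, 4.3 kHz}.

0.9 kHz, 2.8 kHz, 4.3 kHz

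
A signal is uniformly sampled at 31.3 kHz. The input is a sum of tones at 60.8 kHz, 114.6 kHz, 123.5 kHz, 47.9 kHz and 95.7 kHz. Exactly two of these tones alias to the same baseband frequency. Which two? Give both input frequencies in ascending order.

fs/2 = 15.65 kHz.
60.8 kHz mod fs = 29.5 kHz.
29.5 kHz > fs/2 = 15.65 kHz, folds to fs − 29.5 kHz = 1.8 kHz.
114.6 kHz mod fs = 20.7 kHz.
20.7 kHz > fs/2 = 15.65 kHz, folds to fs − 20.7 kHz = 10.6 kHz.
123.5 kHz mod fs = 29.6 kHz.
29.6 kHz > fs/2 = 15.65 kHz, folds to fs − 29.6 kHz = 1.7 kHz.
47.9 kHz mod fs = 16.6 kHz.
16.6 kHz > fs/2 = 15.65 kHz, folds to fs − 16.6 kHz = 14.7 kHz.
95.7 kHz mod fs = 1.8 kHz.
1.8 kHz ≤ fs/2 = 15.65 kHz, appears at 1.8 kHz.
60.8 kHz and 95.7 kHz both map to 1.8 kHz.

60.8 kHz, 95.7 kHz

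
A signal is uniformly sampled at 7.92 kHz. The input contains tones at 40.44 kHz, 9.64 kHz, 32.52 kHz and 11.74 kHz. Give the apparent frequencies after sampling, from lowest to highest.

fs/2 = 3.96 kHz.
40.44 kHz mod fs = 0.84 kHz.
0.84 kHz ≤ fs/2 = 3.96 kHz, appears at 0.84 kHz.
9.64 kHz mod fs = 1.72 kHz.
1.72 kHz ≤ fs/2 = 3.96 kHz, appears at 1.72 kHz.
32.52 kHz mod fs = 0.84 kHz.
0.84 kHz ≤ fs/2 = 3.96 kHz, appears at 0.84 kHz.
11.74 kHz mod fs = 3.82 kHz.
3.82 kHz ≤ fs/2 = 3.96 kHz, appears at 3.82 kHz.
Distinct values: {0.84 kHz, 1.72 kHz, 3.82 kHz}.

0.84 kHz, 1.72 kHz, 3.82 kHz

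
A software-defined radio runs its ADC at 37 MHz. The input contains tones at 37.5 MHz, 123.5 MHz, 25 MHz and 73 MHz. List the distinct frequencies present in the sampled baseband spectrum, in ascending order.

fs/2 = 18.5 MHz.
37.5 MHz mod fs = 0.5 MHz.
0.5 MHz ≤ fs/2 = 18.5 MHz, appears at 0.5 MHz.
123.5 MHz mod fs = 12.5 MHz.
12.5 MHz ≤ fs/2 = 18.5 MHz, appears at 12.5 MHz.
25 MHz > fs/2 = 18.5 MHz, folds to fs − 25 MHz = 12 MHz.
73 MHz mod fs = 36 MHz.
36 MHz > fs/2 = 18.5 MHz, folds to fs − 36 MHz = 1 MHz.
Distinct values: {0.5 MHz, 1 MHz, 12 MHz, 12.5 MHz}.

0.5 MHz, 1 MHz, 12 MHz, 12.5 MHz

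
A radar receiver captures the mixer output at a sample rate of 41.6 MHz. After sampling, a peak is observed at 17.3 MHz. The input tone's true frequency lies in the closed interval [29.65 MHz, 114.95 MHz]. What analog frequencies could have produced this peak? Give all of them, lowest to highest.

Frequencies that alias to 17.3 MHz are k·fs ± 17.3 MHz for integer k ≥ 0.
k=0: 17.3 MHz.
k=1: 24.3 MHz, 58.9 MHz.
k=2: 65.9 MHz, 100.5 MHz.
k=3: 107.5 MHz, 142.1 MHz.
k=4: 149.1 MHz, 183.7 MHz.
Within [29.65 MHz, 114.95 MHz]: 58.9 MHz, 65.9 MHz, 100.5 MHz, 107.5 MHz.

58.9 MHz, 65.9 MHz, 100.5 MHz, 107.5 MHz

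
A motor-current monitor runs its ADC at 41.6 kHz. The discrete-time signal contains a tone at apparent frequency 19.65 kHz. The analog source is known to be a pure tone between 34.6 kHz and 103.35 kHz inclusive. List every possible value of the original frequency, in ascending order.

Frequencies that alias to 19.65 kHz are k·fs ± 19.65 kHz for integer k ≥ 0.
k=0: 19.65 kHz.
k=1: 21.95 kHz, 61.25 kHz.
k=2: 63.55 kHz, 102.85 kHz.
k=3: 105.15 kHz, 144.45 kHz.
Within [34.6 kHz, 103.35 kHz]: 61.25 kHz, 63.55 kHz, 102.85 kHz.

61.25 kHz, 63.55 kHz, 102.85 kHz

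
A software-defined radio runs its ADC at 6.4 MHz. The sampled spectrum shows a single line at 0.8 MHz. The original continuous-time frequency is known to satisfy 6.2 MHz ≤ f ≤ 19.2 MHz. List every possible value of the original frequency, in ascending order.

Frequencies that alias to 0.8 MHz are k·fs ± 0.8 MHz for integer k ≥ 0.
k=0: 0.8 MHz.
k=1: 5.6 MHz, 7.2 MHz.
k=2: 12 MHz, 13.6 MHz.
k=3: 18.4 MHz, 20 MHz.
k=4: 24.8 MHz, 26.4 MHz.
Within [6.2 MHz, 19.2 MHz]: 7.2 MHz, 12 MHz, 13.6 MHz, 18.4 MHz.

7.2 MHz, 12 MHz, 13.6 MHz, 18.4 MHz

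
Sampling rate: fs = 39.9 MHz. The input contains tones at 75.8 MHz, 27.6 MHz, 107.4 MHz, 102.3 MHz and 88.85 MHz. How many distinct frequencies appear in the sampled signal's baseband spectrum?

fs/2 = 19.95 MHz.
75.8 MHz mod fs = 35.9 MHz.
35.9 MHz > fs/2 = 19.95 MHz, folds to fs − 35.9 MHz = 4 MHz.
27.6 MHz > fs/2 = 19.95 MHz, folds to fs − 27.6 MHz = 12.3 MHz.
107.4 MHz mod fs = 27.6 MHz.
27.6 MHz > fs/2 = 19.95 MHz, folds to fs − 27.6 MHz = 12.3 MHz.
102.3 MHz mod fs = 22.5 MHz.
22.5 MHz > fs/2 = 19.95 MHz, folds to fs − 22.5 MHz = 17.4 MHz.
88.85 MHz mod fs = 9.05 MHz.
9.05 MHz ≤ fs/2 = 19.95 MHz, appears at 9.05 MHz.
Distinct values: {4 MHz, 9.05 MHz, 12.3 MHz, 17.4 MHz} → 4.

4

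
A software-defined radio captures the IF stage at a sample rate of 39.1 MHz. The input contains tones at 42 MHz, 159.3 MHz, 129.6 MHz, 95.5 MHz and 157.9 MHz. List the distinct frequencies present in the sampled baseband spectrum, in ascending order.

1.5 MHz, 2.9 MHz, 12.3 MHz, 17.3 MHz

fs/2 = 19.55 MHz.
42 MHz mod fs = 2.9 MHz.
2.9 MHz ≤ fs/2 = 19.55 MHz, appears at 2.9 MHz.
159.3 MHz mod fs = 2.9 MHz.
2.9 MHz ≤ fs/2 = 19.55 MHz, appears at 2.9 MHz.
129.6 MHz mod fs = 12.3 MHz.
12.3 MHz ≤ fs/2 = 19.55 MHz, appears at 12.3 MHz.
95.5 MHz mod fs = 17.3 MHz.
17.3 MHz ≤ fs/2 = 19.55 MHz, appears at 17.3 MHz.
157.9 MHz mod fs = 1.5 MHz.
1.5 MHz ≤ fs/2 = 19.55 MHz, appears at 1.5 MHz.
Distinct values: {1.5 MHz, 2.9 MHz, 12.3 MHz, 17.3 MHz}.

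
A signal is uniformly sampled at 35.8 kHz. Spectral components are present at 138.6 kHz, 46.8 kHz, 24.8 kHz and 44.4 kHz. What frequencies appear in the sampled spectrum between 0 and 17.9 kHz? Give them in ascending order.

4.6 kHz, 8.6 kHz, 11 kHz

fs/2 = 17.9 kHz.
138.6 kHz mod fs = 31.2 kHz.
31.2 kHz > fs/2 = 17.9 kHz, folds to fs − 31.2 kHz = 4.6 kHz.
46.8 kHz mod fs = 11 kHz.
11 kHz ≤ fs/2 = 17.9 kHz, appears at 11 kHz.
24.8 kHz > fs/2 = 17.9 kHz, folds to fs − 24.8 kHz = 11 kHz.
44.4 kHz mod fs = 8.6 kHz.
8.6 kHz ≤ fs/2 = 17.9 kHz, appears at 8.6 kHz.
Distinct values: {4.6 kHz, 8.6 kHz, 11 kHz}.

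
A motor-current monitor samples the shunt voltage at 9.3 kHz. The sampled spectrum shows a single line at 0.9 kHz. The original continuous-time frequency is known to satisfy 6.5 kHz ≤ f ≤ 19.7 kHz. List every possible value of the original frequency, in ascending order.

8.4 kHz, 10.2 kHz, 17.7 kHz, 19.5 kHz

Frequencies that alias to 0.9 kHz are k·fs ± 0.9 kHz for integer k ≥ 0.
k=0: 0.9 kHz.
k=1: 8.4 kHz, 10.2 kHz.
k=2: 17.7 kHz, 19.5 kHz.
k=3: 27 kHz, 28.8 kHz.
Within [6.5 kHz, 19.7 kHz]: 8.4 kHz, 10.2 kHz, 17.7 kHz, 19.5 kHz.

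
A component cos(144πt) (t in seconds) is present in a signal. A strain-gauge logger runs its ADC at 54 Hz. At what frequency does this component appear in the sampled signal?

ω = 144π rad/s → f = ω/(2π) = 72 Hz.
72 Hz mod fs = 18 Hz.
18 Hz ≤ fs/2 = 27 Hz, appears at 18 Hz.

18 Hz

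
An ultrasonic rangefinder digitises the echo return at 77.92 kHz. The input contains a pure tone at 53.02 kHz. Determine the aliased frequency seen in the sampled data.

24.9 kHz

53.02 kHz > fs/2 = 38.96 kHz, folds to fs − 53.02 kHz = 24.9 kHz.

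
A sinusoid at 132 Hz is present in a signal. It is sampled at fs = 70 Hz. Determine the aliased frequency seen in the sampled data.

132 Hz mod fs = 62 Hz.
62 Hz > fs/2 = 35 Hz, folds to fs − 62 Hz = 8 Hz.

8 Hz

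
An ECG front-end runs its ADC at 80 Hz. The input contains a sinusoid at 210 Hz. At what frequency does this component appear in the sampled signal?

30 Hz

210 Hz mod fs = 50 Hz.
50 Hz > fs/2 = 40 Hz, folds to fs − 50 Hz = 30 Hz.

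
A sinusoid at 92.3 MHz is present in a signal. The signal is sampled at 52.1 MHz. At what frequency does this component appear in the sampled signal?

92.3 MHz mod fs = 40.2 MHz.
40.2 MHz > fs/2 = 26.05 MHz, folds to fs − 40.2 MHz = 11.9 MHz.

11.9 MHz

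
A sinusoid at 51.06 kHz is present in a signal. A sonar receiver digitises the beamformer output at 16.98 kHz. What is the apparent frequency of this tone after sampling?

51.06 kHz mod fs = 0.12 kHz.
0.12 kHz ≤ fs/2 = 8.49 kHz, appears at 0.12 kHz.

0.12 kHz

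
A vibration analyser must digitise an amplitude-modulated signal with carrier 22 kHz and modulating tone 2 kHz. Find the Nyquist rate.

48 kHz

AM sidebands sit at fc ± fm = 20 kHz and 24 kHz.
Highest-frequency component: 24 kHz.
Nyquist rate = 2 × 24 kHz = 48 kHz.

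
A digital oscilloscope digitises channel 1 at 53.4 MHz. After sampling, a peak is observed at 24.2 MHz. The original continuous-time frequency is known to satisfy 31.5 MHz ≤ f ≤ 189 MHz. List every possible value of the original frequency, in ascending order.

77.6 MHz, 82.6 MHz, 131 MHz, 136 MHz, 184.4 MHz

Frequencies that alias to 24.2 MHz are k·fs ± 24.2 MHz for integer k ≥ 0.
k=0: 24.2 MHz.
k=1: 29.2 MHz, 77.6 MHz.
k=2: 82.6 MHz, 131 MHz.
k=3: 136 MHz, 184.4 MHz.
k=4: 189.4 MHz, 237.8 MHz.
Within [31.5 MHz, 189 MHz]: 77.6 MHz, 82.6 MHz, 131 MHz, 136 MHz, 184.4 MHz.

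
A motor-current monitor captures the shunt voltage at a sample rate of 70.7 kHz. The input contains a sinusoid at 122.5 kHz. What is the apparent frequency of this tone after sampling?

18.9 kHz

122.5 kHz mod fs = 51.8 kHz.
51.8 kHz > fs/2 = 35.35 kHz, folds to fs − 51.8 kHz = 18.9 kHz.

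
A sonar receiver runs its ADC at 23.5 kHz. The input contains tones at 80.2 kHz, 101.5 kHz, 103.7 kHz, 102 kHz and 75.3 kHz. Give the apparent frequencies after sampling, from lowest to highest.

fs/2 = 11.75 kHz.
80.2 kHz mod fs = 9.7 kHz.
9.7 kHz ≤ fs/2 = 11.75 kHz, appears at 9.7 kHz.
101.5 kHz mod fs = 7.5 kHz.
7.5 kHz ≤ fs/2 = 11.75 kHz, appears at 7.5 kHz.
103.7 kHz mod fs = 9.7 kHz.
9.7 kHz ≤ fs/2 = 11.75 kHz, appears at 9.7 kHz.
102 kHz mod fs = 8 kHz.
8 kHz ≤ fs/2 = 11.75 kHz, appears at 8 kHz.
75.3 kHz mod fs = 4.8 kHz.
4.8 kHz ≤ fs/2 = 11.75 kHz, appears at 4.8 kHz.
Distinct values: {4.8 kHz, 7.5 kHz, 8 kHz, 9.7 kHz}.

4.8 kHz, 7.5 kHz, 8 kHz, 9.7 kHz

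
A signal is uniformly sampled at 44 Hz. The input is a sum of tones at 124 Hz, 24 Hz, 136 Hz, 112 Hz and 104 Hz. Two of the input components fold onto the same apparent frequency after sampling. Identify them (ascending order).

24 Hz, 112 Hz

fs/2 = 22 Hz.
124 Hz mod fs = 36 Hz.
36 Hz > fs/2 = 22 Hz, folds to fs − 36 Hz = 8 Hz.
24 Hz > fs/2 = 22 Hz, folds to fs − 24 Hz = 20 Hz.
136 Hz mod fs = 4 Hz.
4 Hz ≤ fs/2 = 22 Hz, appears at 4 Hz.
112 Hz mod fs = 24 Hz.
24 Hz > fs/2 = 22 Hz, folds to fs − 24 Hz = 20 Hz.
104 Hz mod fs = 16 Hz.
16 Hz ≤ fs/2 = 22 Hz, appears at 16 Hz.
24 Hz and 112 Hz both map to 20 Hz.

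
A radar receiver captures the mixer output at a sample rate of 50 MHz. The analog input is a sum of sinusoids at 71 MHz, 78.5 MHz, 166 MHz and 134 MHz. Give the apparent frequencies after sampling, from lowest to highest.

fs/2 = 25 MHz.
71 MHz mod fs = 21 MHz.
21 MHz ≤ fs/2 = 25 MHz, appears at 21 MHz.
78.5 MHz mod fs = 28.5 MHz.
28.5 MHz > fs/2 = 25 MHz, folds to fs − 28.5 MHz = 21.5 MHz.
166 MHz mod fs = 16 MHz.
16 MHz ≤ fs/2 = 25 MHz, appears at 16 MHz.
134 MHz mod fs = 34 MHz.
34 MHz > fs/2 = 25 MHz, folds to fs − 34 MHz = 16 MHz.
Distinct values: {16 MHz, 21 MHz, 21.5 MHz}.

16 MHz, 21 MHz, 21.5 MHz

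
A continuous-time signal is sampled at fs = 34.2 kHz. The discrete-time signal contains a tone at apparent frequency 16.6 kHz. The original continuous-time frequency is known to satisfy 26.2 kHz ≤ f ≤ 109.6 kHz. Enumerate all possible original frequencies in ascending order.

Frequencies that alias to 16.6 kHz are k·fs ± 16.6 kHz for integer k ≥ 0.
k=0: 16.6 kHz.
k=1: 17.6 kHz, 50.8 kHz.
k=2: 51.8 kHz, 85 kHz.
k=3: 86 kHz, 119.2 kHz.
k=4: 120.2 kHz, 153.4 kHz.
Within [26.2 kHz, 109.6 kHz]: 50.8 kHz, 51.8 kHz, 85 kHz, 86 kHz.

50.8 kHz, 51.8 kHz, 85 kHz, 86 kHz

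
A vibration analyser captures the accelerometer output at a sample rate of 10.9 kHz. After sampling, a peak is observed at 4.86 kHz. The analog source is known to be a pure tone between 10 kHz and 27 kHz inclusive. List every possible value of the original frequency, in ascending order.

15.76 kHz, 16.94 kHz, 26.66 kHz

Frequencies that alias to 4.86 kHz are k·fs ± 4.86 kHz for integer k ≥ 0.
k=0: 4.86 kHz.
k=1: 6.04 kHz, 15.76 kHz.
k=2: 16.94 kHz, 26.66 kHz.
k=3: 27.84 kHz, 37.56 kHz.
Within [10 kHz, 27 kHz]: 15.76 kHz, 16.94 kHz, 26.66 kHz.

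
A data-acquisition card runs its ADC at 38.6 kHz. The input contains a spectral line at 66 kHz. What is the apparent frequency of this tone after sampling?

66 kHz mod fs = 27.4 kHz.
27.4 kHz > fs/2 = 19.3 kHz, folds to fs − 27.4 kHz = 11.2 kHz.

11.2 kHz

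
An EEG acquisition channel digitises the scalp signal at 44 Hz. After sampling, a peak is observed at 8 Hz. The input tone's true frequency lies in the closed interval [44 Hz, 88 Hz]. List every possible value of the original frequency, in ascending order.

Frequencies that alias to 8 Hz are k·fs ± 8 Hz for integer k ≥ 0.
k=0: 8 Hz.
k=1: 36 Hz, 52 Hz.
k=2: 80 Hz, 96 Hz.
k=3: 124 Hz, 140 Hz.
Within [44 Hz, 88 Hz]: 52 Hz, 80 Hz.

52 Hz, 80 Hz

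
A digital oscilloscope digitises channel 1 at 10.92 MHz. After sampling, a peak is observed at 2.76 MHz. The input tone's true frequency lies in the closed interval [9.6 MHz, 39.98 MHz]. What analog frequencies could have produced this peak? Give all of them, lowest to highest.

Frequencies that alias to 2.76 MHz are k·fs ± 2.76 MHz for integer k ≥ 0.
k=0: 2.76 MHz.
k=1: 8.16 MHz, 13.68 MHz.
k=2: 19.08 MHz, 24.6 MHz.
k=3: 30 MHz, 35.52 MHz.
k=4: 40.92 MHz, 46.44 MHz.
Within [9.6 MHz, 39.98 MHz]: 13.68 MHz, 19.08 MHz, 24.6 MHz, 30 MHz, 35.52 MHz.

13.68 MHz, 19.08 MHz, 24.6 MHz, 30 MHz, 35.52 MHz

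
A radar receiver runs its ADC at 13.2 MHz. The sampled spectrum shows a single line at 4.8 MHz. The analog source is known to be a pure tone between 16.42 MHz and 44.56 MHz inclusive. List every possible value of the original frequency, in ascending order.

18 MHz, 21.6 MHz, 31.2 MHz, 34.8 MHz, 44.4 MHz

Frequencies that alias to 4.8 MHz are k·fs ± 4.8 MHz for integer k ≥ 0.
k=0: 4.8 MHz.
k=1: 8.4 MHz, 18 MHz.
k=2: 21.6 MHz, 31.2 MHz.
k=3: 34.8 MHz, 44.4 MHz.
k=4: 48 MHz, 57.6 MHz.
Within [16.42 MHz, 44.56 MHz]: 18 MHz, 21.6 MHz, 31.2 MHz, 34.8 MHz, 44.4 MHz.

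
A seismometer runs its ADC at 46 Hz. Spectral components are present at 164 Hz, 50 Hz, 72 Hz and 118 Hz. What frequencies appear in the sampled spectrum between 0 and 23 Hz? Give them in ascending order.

fs/2 = 23 Hz.
164 Hz mod fs = 26 Hz.
26 Hz > fs/2 = 23 Hz, folds to fs − 26 Hz = 20 Hz.
50 Hz mod fs = 4 Hz.
4 Hz ≤ fs/2 = 23 Hz, appears at 4 Hz.
72 Hz mod fs = 26 Hz.
26 Hz > fs/2 = 23 Hz, folds to fs − 26 Hz = 20 Hz.
118 Hz mod fs = 26 Hz.
26 Hz > fs/2 = 23 Hz, folds to fs − 26 Hz = 20 Hz.
Distinct values: {4 Hz, 20 Hz}.

4 Hz, 20 Hz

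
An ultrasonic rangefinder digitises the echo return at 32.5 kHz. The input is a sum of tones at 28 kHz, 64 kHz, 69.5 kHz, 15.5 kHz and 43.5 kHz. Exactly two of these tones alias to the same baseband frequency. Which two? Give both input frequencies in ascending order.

fs/2 = 16.25 kHz.
28 kHz > fs/2 = 16.25 kHz, folds to fs − 28 kHz = 4.5 kHz.
64 kHz mod fs = 31.5 kHz.
31.5 kHz > fs/2 = 16.25 kHz, folds to fs − 31.5 kHz = 1 kHz.
69.5 kHz mod fs = 4.5 kHz.
4.5 kHz ≤ fs/2 = 16.25 kHz, appears at 4.5 kHz.
15.5 kHz ≤ fs/2 = 16.25 kHz, passes unchanged.
43.5 kHz mod fs = 11 kHz.
11 kHz ≤ fs/2 = 16.25 kHz, appears at 11 kHz.
28 kHz and 69.5 kHz both map to 4.5 kHz.

28 kHz, 69.5 kHz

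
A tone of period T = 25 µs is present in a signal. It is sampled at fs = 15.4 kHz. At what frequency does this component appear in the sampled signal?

T = 25 µs → f = 1/T = 40 kHz.
40 kHz mod fs = 9.2 kHz.
9.2 kHz > fs/2 = 7.7 kHz, folds to fs − 9.2 kHz = 6.2 kHz.

6.2 kHz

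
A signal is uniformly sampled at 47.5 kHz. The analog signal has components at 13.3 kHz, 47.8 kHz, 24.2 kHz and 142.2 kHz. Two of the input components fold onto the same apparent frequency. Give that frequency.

0.3 kHz

fs/2 = 23.75 kHz.
13.3 kHz ≤ fs/2 = 23.75 kHz, passes unchanged.
47.8 kHz mod fs = 0.3 kHz.
0.3 kHz ≤ fs/2 = 23.75 kHz, appears at 0.3 kHz.
24.2 kHz > fs/2 = 23.75 kHz, folds to fs − 24.2 kHz = 23.3 kHz.
142.2 kHz mod fs = 47.2 kHz.
47.2 kHz > fs/2 = 23.75 kHz, folds to fs − 47.2 kHz = 0.3 kHz.
47.8 kHz and 142.2 kHz both map to 0.3 kHz.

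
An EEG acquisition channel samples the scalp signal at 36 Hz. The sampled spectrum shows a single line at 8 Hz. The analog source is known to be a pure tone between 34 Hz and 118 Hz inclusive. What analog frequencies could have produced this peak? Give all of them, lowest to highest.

44 Hz, 64 Hz, 80 Hz, 100 Hz, 116 Hz

Frequencies that alias to 8 Hz are k·fs ± 8 Hz for integer k ≥ 0.
k=0: 8 Hz.
k=1: 28 Hz, 44 Hz.
k=2: 64 Hz, 80 Hz.
k=3: 100 Hz, 116 Hz.
k=4: 136 Hz, 152 Hz.
Within [34 Hz, 118 Hz]: 44 Hz, 64 Hz, 80 Hz, 100 Hz, 116 Hz.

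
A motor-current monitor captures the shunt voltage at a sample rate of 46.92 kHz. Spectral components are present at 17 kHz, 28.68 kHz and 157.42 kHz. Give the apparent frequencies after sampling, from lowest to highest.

16.66 kHz, 17 kHz, 18.24 kHz

fs/2 = 23.46 kHz.
17 kHz ≤ fs/2 = 23.46 kHz, passes unchanged.
28.68 kHz > fs/2 = 23.46 kHz, folds to fs − 28.68 kHz = 18.24 kHz.
157.42 kHz mod fs = 16.66 kHz.
16.66 kHz ≤ fs/2 = 23.46 kHz, appears at 16.66 kHz.
Distinct values: {16.66 kHz, 17 kHz, 18.24 kHz}.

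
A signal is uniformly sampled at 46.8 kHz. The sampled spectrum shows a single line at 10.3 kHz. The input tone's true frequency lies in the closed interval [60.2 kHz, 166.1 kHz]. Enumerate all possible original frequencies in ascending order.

Frequencies that alias to 10.3 kHz are k·fs ± 10.3 kHz for integer k ≥ 0.
k=0: 10.3 kHz.
k=1: 36.5 kHz, 57.1 kHz.
k=2: 83.3 kHz, 103.9 kHz.
k=3: 130.1 kHz, 150.7 kHz.
k=4: 176.9 kHz, 197.5 kHz.
Within [60.2 kHz, 166.1 kHz]: 83.3 kHz, 103.9 kHz, 130.1 kHz, 150.7 kHz.

83.3 kHz, 103.9 kHz, 130.1 kHz, 150.7 kHz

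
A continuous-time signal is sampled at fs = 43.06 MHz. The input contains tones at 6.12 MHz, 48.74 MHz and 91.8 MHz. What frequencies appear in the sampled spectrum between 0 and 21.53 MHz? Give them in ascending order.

5.68 MHz, 6.12 MHz

fs/2 = 21.53 MHz.
6.12 MHz ≤ fs/2 = 21.53 MHz, passes unchanged.
48.74 MHz mod fs = 5.68 MHz.
5.68 MHz ≤ fs/2 = 21.53 MHz, appears at 5.68 MHz.
91.8 MHz mod fs = 5.68 MHz.
5.68 MHz ≤ fs/2 = 21.53 MHz, appears at 5.68 MHz.
Distinct values: {5.68 MHz, 6.12 MHz}.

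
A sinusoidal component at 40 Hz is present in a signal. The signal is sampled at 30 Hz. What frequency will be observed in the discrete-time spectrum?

10 Hz

40 Hz mod fs = 10 Hz.
10 Hz ≤ fs/2 = 15 Hz, appears at 10 Hz.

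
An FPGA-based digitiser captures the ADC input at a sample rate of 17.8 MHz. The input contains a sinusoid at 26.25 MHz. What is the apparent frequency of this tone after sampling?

26.25 MHz mod fs = 8.45 MHz.
8.45 MHz ≤ fs/2 = 8.9 MHz, appears at 8.45 MHz.

8.45 MHz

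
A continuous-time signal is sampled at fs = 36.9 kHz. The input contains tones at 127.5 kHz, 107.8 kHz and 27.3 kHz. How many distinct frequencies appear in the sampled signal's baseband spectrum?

3

fs/2 = 18.45 kHz.
127.5 kHz mod fs = 16.8 kHz.
16.8 kHz ≤ fs/2 = 18.45 kHz, appears at 16.8 kHz.
107.8 kHz mod fs = 34 kHz.
34 kHz > fs/2 = 18.45 kHz, folds to fs − 34 kHz = 2.9 kHz.
27.3 kHz > fs/2 = 18.45 kHz, folds to fs − 27.3 kHz = 9.6 kHz.
Distinct values: {2.9 kHz, 9.6 kHz, 16.8 kHz} → 3.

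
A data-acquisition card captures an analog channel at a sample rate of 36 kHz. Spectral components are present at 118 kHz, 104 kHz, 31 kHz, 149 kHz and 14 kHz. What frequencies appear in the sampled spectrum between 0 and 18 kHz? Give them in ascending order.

fs/2 = 18 kHz.
118 kHz mod fs = 10 kHz.
10 kHz ≤ fs/2 = 18 kHz, appears at 10 kHz.
104 kHz mod fs = 32 kHz.
32 kHz > fs/2 = 18 kHz, folds to fs − 32 kHz = 4 kHz.
31 kHz > fs/2 = 18 kHz, folds to fs − 31 kHz = 5 kHz.
149 kHz mod fs = 5 kHz.
5 kHz ≤ fs/2 = 18 kHz, appears at 5 kHz.
14 kHz ≤ fs/2 = 18 kHz, passes unchanged.
Distinct values: {4 kHz, 5 kHz, 10 kHz, 14 kHz}.

4 kHz, 5 kHz, 10 kHz, 14 kHz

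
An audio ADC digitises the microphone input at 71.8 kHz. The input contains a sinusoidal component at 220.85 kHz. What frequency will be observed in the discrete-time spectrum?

5.45 kHz

220.85 kHz mod fs = 5.45 kHz.
5.45 kHz ≤ fs/2 = 35.9 kHz, appears at 5.45 kHz.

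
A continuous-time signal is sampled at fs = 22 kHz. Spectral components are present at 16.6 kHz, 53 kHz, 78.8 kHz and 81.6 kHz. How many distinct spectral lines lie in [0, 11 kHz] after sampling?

fs/2 = 11 kHz.
16.6 kHz > fs/2 = 11 kHz, folds to fs − 16.6 kHz = 5.4 kHz.
53 kHz mod fs = 9 kHz.
9 kHz ≤ fs/2 = 11 kHz, appears at 9 kHz.
78.8 kHz mod fs = 12.8 kHz.
12.8 kHz > fs/2 = 11 kHz, folds to fs − 12.8 kHz = 9.2 kHz.
81.6 kHz mod fs = 15.6 kHz.
15.6 kHz > fs/2 = 11 kHz, folds to fs − 15.6 kHz = 6.4 kHz.
Distinct values: {5.4 kHz, 6.4 kHz, 9 kHz, 9.2 kHz} → 4.

4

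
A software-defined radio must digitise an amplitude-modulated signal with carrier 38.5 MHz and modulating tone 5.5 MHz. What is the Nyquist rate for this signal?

AM sidebands sit at fc ± fm = 33 MHz and 44 MHz.
Highest-frequency component: 44 MHz.
Nyquist rate = 2 × 44 MHz = 88 MHz.

88 MHz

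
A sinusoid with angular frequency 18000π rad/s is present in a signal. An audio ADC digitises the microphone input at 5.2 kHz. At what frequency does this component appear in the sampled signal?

ω = 18000π rad/s → f = ω/(2π) = 9000 Hz = 9 kHz.
9 kHz mod fs = 3.8 kHz.
3.8 kHz > fs/2 = 2.6 kHz, folds to fs − 3.8 kHz = 1.4 kHz.

1.4 kHz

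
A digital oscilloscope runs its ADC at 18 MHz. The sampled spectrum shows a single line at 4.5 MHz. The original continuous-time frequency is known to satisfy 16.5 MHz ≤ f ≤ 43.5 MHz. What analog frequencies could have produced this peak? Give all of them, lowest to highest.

22.5 MHz, 31.5 MHz, 40.5 MHz

Frequencies that alias to 4.5 MHz are k·fs ± 4.5 MHz for integer k ≥ 0.
k=0: 4.5 MHz.
k=1: 13.5 MHz, 22.5 MHz.
k=2: 31.5 MHz, 40.5 MHz.
k=3: 49.5 MHz, 58.5 MHz.
Within [16.5 MHz, 43.5 MHz]: 22.5 MHz, 31.5 MHz, 40.5 MHz.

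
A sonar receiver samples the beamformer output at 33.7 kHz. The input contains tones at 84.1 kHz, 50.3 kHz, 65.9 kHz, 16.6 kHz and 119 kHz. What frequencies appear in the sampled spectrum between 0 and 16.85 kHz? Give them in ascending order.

fs/2 = 16.85 kHz.
84.1 kHz mod fs = 16.7 kHz.
16.7 kHz ≤ fs/2 = 16.85 kHz, appears at 16.7 kHz.
50.3 kHz mod fs = 16.6 kHz.
16.6 kHz ≤ fs/2 = 16.85 kHz, appears at 16.6 kHz.
65.9 kHz mod fs = 32.2 kHz.
32.2 kHz > fs/2 = 16.85 kHz, folds to fs − 32.2 kHz = 1.5 kHz.
16.6 kHz ≤ fs/2 = 16.85 kHz, passes unchanged.
119 kHz mod fs = 17.9 kHz.
17.9 kHz > fs/2 = 16.85 kHz, folds to fs − 17.9 kHz = 15.8 kHz.
Distinct values: {1.5 kHz, 15.8 kHz, 16.6 kHz, 16.7 kHz}.

1.5 kHz, 15.8 kHz, 16.6 kHz, 16.7 kHz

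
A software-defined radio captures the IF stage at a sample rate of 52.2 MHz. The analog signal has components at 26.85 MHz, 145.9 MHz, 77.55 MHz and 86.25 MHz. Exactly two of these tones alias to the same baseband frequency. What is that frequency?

fs/2 = 26.1 MHz.
26.85 MHz > fs/2 = 26.1 MHz, folds to fs − 26.85 MHz = 25.35 MHz.
145.9 MHz mod fs = 41.5 MHz.
41.5 MHz > fs/2 = 26.1 MHz, folds to fs − 41.5 MHz = 10.7 MHz.
77.55 MHz mod fs = 25.35 MHz.
25.35 MHz ≤ fs/2 = 26.1 MHz, appears at 25.35 MHz.
86.25 MHz mod fs = 34.05 MHz.
34.05 MHz > fs/2 = 26.1 MHz, folds to fs − 34.05 MHz = 18.15 MHz.
26.85 MHz and 77.55 MHz both map to 25.35 MHz.

25.35 MHz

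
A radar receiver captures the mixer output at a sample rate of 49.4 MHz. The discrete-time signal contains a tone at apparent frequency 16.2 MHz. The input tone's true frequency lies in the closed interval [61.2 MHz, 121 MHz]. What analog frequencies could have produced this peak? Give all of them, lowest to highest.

65.6 MHz, 82.6 MHz, 115 MHz

Frequencies that alias to 16.2 MHz are k·fs ± 16.2 MHz for integer k ≥ 0.
k=0: 16.2 MHz.
k=1: 33.2 MHz, 65.6 MHz.
k=2: 82.6 MHz, 115 MHz.
k=3: 132 MHz, 164.4 MHz.
Within [61.2 MHz, 121 MHz]: 65.6 MHz, 82.6 MHz, 115 MHz.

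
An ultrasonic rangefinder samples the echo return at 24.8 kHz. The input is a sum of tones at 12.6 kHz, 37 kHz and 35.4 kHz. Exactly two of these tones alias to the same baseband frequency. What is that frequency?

12.2 kHz

fs/2 = 12.4 kHz.
12.6 kHz > fs/2 = 12.4 kHz, folds to fs − 12.6 kHz = 12.2 kHz.
37 kHz mod fs = 12.2 kHz.
12.2 kHz ≤ fs/2 = 12.4 kHz, appears at 12.2 kHz.
35.4 kHz mod fs = 10.6 kHz.
10.6 kHz ≤ fs/2 = 12.4 kHz, appears at 10.6 kHz.
12.6 kHz and 37 kHz both map to 12.2 kHz.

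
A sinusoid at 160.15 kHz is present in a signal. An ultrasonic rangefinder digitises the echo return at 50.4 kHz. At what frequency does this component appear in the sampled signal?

160.15 kHz mod fs = 8.95 kHz.
8.95 kHz ≤ fs/2 = 25.2 kHz, appears at 8.95 kHz.

8.95 kHz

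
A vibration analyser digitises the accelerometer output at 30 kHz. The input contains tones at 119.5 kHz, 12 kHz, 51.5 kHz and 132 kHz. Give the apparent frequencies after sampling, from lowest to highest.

0.5 kHz, 8.5 kHz, 12 kHz

fs/2 = 15 kHz.
119.5 kHz mod fs = 29.5 kHz.
29.5 kHz > fs/2 = 15 kHz, folds to fs − 29.5 kHz = 0.5 kHz.
12 kHz ≤ fs/2 = 15 kHz, passes unchanged.
51.5 kHz mod fs = 21.5 kHz.
21.5 kHz > fs/2 = 15 kHz, folds to fs − 21.5 kHz = 8.5 kHz.
132 kHz mod fs = 12 kHz.
12 kHz ≤ fs/2 = 15 kHz, appears at 12 kHz.
Distinct values: {0.5 kHz, 8.5 kHz, 12 kHz}.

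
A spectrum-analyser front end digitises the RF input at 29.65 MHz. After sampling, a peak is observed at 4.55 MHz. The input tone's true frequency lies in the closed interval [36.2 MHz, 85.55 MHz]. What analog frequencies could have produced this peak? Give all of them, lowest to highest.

Frequencies that alias to 4.55 MHz are k·fs ± 4.55 MHz for integer k ≥ 0.
k=0: 4.55 MHz.
k=1: 25.1 MHz, 34.2 MHz.
k=2: 54.75 MHz, 63.85 MHz.
k=3: 84.4 MHz, 93.5 MHz.
k=4: 114.05 MHz, 123.15 MHz.
Within [36.2 MHz, 85.55 MHz]: 54.75 MHz, 63.85 MHz, 84.4 MHz.

54.75 MHz, 63.85 MHz, 84.4 MHz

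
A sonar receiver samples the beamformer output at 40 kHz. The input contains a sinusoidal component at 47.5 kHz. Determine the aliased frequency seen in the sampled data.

47.5 kHz mod fs = 7.5 kHz.
7.5 kHz ≤ fs/2 = 20 kHz, appears at 7.5 kHz.

7.5 kHz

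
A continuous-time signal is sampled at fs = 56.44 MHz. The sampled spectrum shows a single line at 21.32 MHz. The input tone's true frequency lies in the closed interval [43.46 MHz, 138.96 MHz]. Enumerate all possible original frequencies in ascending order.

Frequencies that alias to 21.32 MHz are k·fs ± 21.32 MHz for integer k ≥ 0.
k=0: 21.32 MHz.
k=1: 35.12 MHz, 77.76 MHz.
k=2: 91.56 MHz, 134.2 MHz.
k=3: 148 MHz, 190.64 MHz.
Within [43.46 MHz, 138.96 MHz]: 77.76 MHz, 91.56 MHz, 134.2 MHz.

77.76 MHz, 91.56 MHz, 134.2 MHz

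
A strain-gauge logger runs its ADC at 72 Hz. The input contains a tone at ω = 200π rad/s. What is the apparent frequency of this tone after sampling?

ω = 200π rad/s → f = ω/(2π) = 100 Hz.
100 Hz mod fs = 28 Hz.
28 Hz ≤ fs/2 = 36 Hz, appears at 28 Hz.

28 Hz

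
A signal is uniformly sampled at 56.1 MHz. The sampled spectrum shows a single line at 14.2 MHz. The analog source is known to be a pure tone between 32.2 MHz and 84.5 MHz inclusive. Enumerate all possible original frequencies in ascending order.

Frequencies that alias to 14.2 MHz are k·fs ± 14.2 MHz for integer k ≥ 0.
k=0: 14.2 MHz.
k=1: 41.9 MHz, 70.3 MHz.
k=2: 98 MHz, 126.4 MHz.
Within [32.2 MHz, 84.5 MHz]: 41.9 MHz, 70.3 MHz.

41.9 MHz, 70.3 MHz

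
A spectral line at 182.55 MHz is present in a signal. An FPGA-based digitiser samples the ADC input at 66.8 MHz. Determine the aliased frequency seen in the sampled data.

182.55 MHz mod fs = 48.95 MHz.
48.95 MHz > fs/2 = 33.4 MHz, folds to fs − 48.95 MHz = 17.85 MHz.

17.85 MHz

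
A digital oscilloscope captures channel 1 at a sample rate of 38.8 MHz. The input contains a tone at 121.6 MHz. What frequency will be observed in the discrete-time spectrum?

121.6 MHz mod fs = 5.2 MHz.
5.2 MHz ≤ fs/2 = 19.4 MHz, appears at 5.2 MHz.

5.2 MHz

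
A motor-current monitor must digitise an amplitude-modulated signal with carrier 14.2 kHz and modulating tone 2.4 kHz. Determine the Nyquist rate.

AM sidebands sit at fc ± fm = 11.8 kHz and 16.6 kHz.
Highest-frequency component: 16.6 kHz.
Nyquist rate = 2 × 16.6 kHz = 33.2 kHz.

33.2 kHz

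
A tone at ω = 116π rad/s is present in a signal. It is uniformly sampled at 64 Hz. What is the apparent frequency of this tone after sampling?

6 Hz

ω = 116π rad/s → f = ω/(2π) = 58 Hz.
58 Hz > fs/2 = 32 Hz, folds to fs − 58 Hz = 6 Hz.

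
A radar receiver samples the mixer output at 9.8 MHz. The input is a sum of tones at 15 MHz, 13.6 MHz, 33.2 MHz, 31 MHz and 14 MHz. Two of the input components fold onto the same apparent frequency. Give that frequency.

3.8 MHz

fs/2 = 4.9 MHz.
15 MHz mod fs = 5.2 MHz.
5.2 MHz > fs/2 = 4.9 MHz, folds to fs − 5.2 MHz = 4.6 MHz.
13.6 MHz mod fs = 3.8 MHz.
3.8 MHz ≤ fs/2 = 4.9 MHz, appears at 3.8 MHz.
33.2 MHz mod fs = 3.8 MHz.
3.8 MHz ≤ fs/2 = 4.9 MHz, appears at 3.8 MHz.
31 MHz mod fs = 1.6 MHz.
1.6 MHz ≤ fs/2 = 4.9 MHz, appears at 1.6 MHz.
14 MHz mod fs = 4.2 MHz.
4.2 MHz ≤ fs/2 = 4.9 MHz, appears at 4.2 MHz.
13.6 MHz and 33.2 MHz both map to 3.8 MHz.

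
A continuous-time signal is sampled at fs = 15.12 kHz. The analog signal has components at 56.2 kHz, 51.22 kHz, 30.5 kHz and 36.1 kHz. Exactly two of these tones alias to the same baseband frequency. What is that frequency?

fs/2 = 7.56 kHz.
56.2 kHz mod fs = 10.84 kHz.
10.84 kHz > fs/2 = 7.56 kHz, folds to fs − 10.84 kHz = 4.28 kHz.
51.22 kHz mod fs = 5.86 kHz.
5.86 kHz ≤ fs/2 = 7.56 kHz, appears at 5.86 kHz.
30.5 kHz mod fs = 0.26 kHz.
0.26 kHz ≤ fs/2 = 7.56 kHz, appears at 0.26 kHz.
36.1 kHz mod fs = 5.86 kHz.
5.86 kHz ≤ fs/2 = 7.56 kHz, appears at 5.86 kHz.
36.1 kHz and 51.22 kHz both map to 5.86 kHz.

5.86 kHz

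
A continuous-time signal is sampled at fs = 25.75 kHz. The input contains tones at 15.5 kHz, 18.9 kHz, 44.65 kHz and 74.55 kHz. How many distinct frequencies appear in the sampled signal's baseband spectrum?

3

fs/2 = 12.875 kHz.
15.5 kHz > fs/2 = 12.875 kHz, folds to fs − 15.5 kHz = 10.25 kHz.
18.9 kHz > fs/2 = 12.875 kHz, folds to fs − 18.9 kHz = 6.85 kHz.
44.65 kHz mod fs = 18.9 kHz.
18.9 kHz > fs/2 = 12.875 kHz, folds to fs − 18.9 kHz = 6.85 kHz.
74.55 kHz mod fs = 23.05 kHz.
23.05 kHz > fs/2 = 12.875 kHz, folds to fs − 23.05 kHz = 2.7 kHz.
Distinct values: {2.7 kHz, 6.85 kHz, 10.25 kHz} → 3.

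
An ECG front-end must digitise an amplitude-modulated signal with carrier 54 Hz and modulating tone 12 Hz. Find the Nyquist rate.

132 Hz

AM sidebands sit at fc ± fm = 42 Hz and 66 Hz.
Highest-frequency component: 66 Hz.
Nyquist rate = 2 × 66 Hz = 132 Hz.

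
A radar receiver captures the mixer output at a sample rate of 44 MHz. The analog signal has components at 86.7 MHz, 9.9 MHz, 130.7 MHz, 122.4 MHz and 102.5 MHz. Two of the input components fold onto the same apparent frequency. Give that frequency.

fs/2 = 22 MHz.
86.7 MHz mod fs = 42.7 MHz.
42.7 MHz > fs/2 = 22 MHz, folds to fs − 42.7 MHz = 1.3 MHz.
9.9 MHz ≤ fs/2 = 22 MHz, passes unchanged.
130.7 MHz mod fs = 42.7 MHz.
42.7 MHz > fs/2 = 22 MHz, folds to fs − 42.7 MHz = 1.3 MHz.
122.4 MHz mod fs = 34.4 MHz.
34.4 MHz > fs/2 = 22 MHz, folds to fs − 34.4 MHz = 9.6 MHz.
102.5 MHz mod fs = 14.5 MHz.
14.5 MHz ≤ fs/2 = 22 MHz, appears at 14.5 MHz.
86.7 MHz and 130.7 MHz both map to 1.3 MHz.

1.3 MHz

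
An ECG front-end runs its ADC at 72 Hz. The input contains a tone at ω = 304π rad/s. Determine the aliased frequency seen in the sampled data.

ω = 304π rad/s → f = ω/(2π) = 152 Hz.
152 Hz mod fs = 8 Hz.
8 Hz ≤ fs/2 = 36 Hz, appears at 8 Hz.

8 Hz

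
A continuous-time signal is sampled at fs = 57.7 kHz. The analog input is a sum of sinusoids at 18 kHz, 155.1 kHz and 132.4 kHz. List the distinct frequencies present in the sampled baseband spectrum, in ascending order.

17 kHz, 18 kHz

fs/2 = 28.85 kHz.
18 kHz ≤ fs/2 = 28.85 kHz, passes unchanged.
155.1 kHz mod fs = 39.7 kHz.
39.7 kHz > fs/2 = 28.85 kHz, folds to fs − 39.7 kHz = 18 kHz.
132.4 kHz mod fs = 17 kHz.
17 kHz ≤ fs/2 = 28.85 kHz, appears at 17 kHz.
Distinct values: {17 kHz, 18 kHz}.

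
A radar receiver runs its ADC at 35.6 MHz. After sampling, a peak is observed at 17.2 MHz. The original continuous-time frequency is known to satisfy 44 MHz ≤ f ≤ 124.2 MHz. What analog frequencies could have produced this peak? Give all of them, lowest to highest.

52.8 MHz, 54 MHz, 88.4 MHz, 89.6 MHz, 124 MHz

Frequencies that alias to 17.2 MHz are k·fs ± 17.2 MHz for integer k ≥ 0.
k=0: 17.2 MHz.
k=1: 18.4 MHz, 52.8 MHz.
k=2: 54 MHz, 88.4 MHz.
k=3: 89.6 MHz, 124 MHz.
k=4: 125.2 MHz, 159.6 MHz.
Within [44 MHz, 124.2 MHz]: 52.8 MHz, 54 MHz, 88.4 MHz, 89.6 MHz, 124 MHz.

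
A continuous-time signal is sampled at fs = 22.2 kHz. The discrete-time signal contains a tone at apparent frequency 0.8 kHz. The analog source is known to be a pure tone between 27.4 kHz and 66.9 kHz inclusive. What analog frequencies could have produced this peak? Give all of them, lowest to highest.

Frequencies that alias to 0.8 kHz are k·fs ± 0.8 kHz for integer k ≥ 0.
k=0: 0.8 kHz.
k=1: 21.4 kHz, 23 kHz.
k=2: 43.6 kHz, 45.2 kHz.
k=3: 65.8 kHz, 67.4 kHz.
k=4: 88 kHz, 89.6 kHz.
Within [27.4 kHz, 66.9 kHz]: 43.6 kHz, 45.2 kHz, 65.8 kHz.

43.6 kHz, 45.2 kHz, 65.8 kHz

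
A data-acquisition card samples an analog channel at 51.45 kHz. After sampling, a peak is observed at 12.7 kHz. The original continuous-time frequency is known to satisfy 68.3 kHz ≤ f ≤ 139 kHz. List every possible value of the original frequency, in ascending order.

90.2 kHz, 115.6 kHz

Frequencies that alias to 12.7 kHz are k·fs ± 12.7 kHz for integer k ≥ 0.
k=0: 12.7 kHz.
k=1: 38.75 kHz, 64.15 kHz.
k=2: 90.2 kHz, 115.6 kHz.
k=3: 141.65 kHz, 167.05 kHz.
Within [68.3 kHz, 139 kHz]: 90.2 kHz, 115.6 kHz.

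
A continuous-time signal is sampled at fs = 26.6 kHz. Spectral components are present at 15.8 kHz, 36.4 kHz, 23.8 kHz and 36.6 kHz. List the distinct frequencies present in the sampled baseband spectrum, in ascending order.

fs/2 = 13.3 kHz.
15.8 kHz > fs/2 = 13.3 kHz, folds to fs − 15.8 kHz = 10.8 kHz.
36.4 kHz mod fs = 9.8 kHz.
9.8 kHz ≤ fs/2 = 13.3 kHz, appears at 9.8 kHz.
23.8 kHz > fs/2 = 13.3 kHz, folds to fs − 23.8 kHz = 2.8 kHz.
36.6 kHz mod fs = 10 kHz.
10 kHz ≤ fs/2 = 13.3 kHz, appears at 10 kHz.
Distinct values: {2.8 kHz, 9.8 kHz, 10 kHz, 10.8 kHz}.

2.8 kHz, 9.8 kHz, 10 kHz, 10.8 kHz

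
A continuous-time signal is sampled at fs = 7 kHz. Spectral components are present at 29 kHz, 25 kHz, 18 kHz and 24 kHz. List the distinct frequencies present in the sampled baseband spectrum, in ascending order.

fs/2 = 3.5 kHz.
29 kHz mod fs = 1 kHz.
1 kHz ≤ fs/2 = 3.5 kHz, appears at 1 kHz.
25 kHz mod fs = 4 kHz.
4 kHz > fs/2 = 3.5 kHz, folds to fs − 4 kHz = 3 kHz.
18 kHz mod fs = 4 kHz.
4 kHz > fs/2 = 3.5 kHz, folds to fs − 4 kHz = 3 kHz.
24 kHz mod fs = 3 kHz.
3 kHz ≤ fs/2 = 3.5 kHz, appears at 3 kHz.
Distinct values: {1 kHz, 3 kHz}.

1 kHz, 3 kHz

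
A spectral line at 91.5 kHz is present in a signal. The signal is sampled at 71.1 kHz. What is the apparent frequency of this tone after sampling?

91.5 kHz mod fs = 20.4 kHz.
20.4 kHz ≤ fs/2 = 35.55 kHz, appears at 20.4 kHz.

20.4 kHz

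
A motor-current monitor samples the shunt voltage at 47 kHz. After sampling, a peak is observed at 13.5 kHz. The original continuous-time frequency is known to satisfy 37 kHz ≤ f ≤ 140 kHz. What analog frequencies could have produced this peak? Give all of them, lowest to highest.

60.5 kHz, 80.5 kHz, 107.5 kHz, 127.5 kHz

Frequencies that alias to 13.5 kHz are k·fs ± 13.5 kHz for integer k ≥ 0.
k=0: 13.5 kHz.
k=1: 33.5 kHz, 60.5 kHz.
k=2: 80.5 kHz, 107.5 kHz.
k=3: 127.5 kHz, 154.5 kHz.
k=4: 174.5 kHz, 201.5 kHz.
Within [37 kHz, 140 kHz]: 60.5 kHz, 80.5 kHz, 107.5 kHz, 127.5 kHz.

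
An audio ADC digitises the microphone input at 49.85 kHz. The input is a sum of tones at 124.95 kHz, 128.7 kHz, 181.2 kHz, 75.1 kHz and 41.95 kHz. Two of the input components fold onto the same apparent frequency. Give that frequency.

fs/2 = 24.925 kHz.
124.95 kHz mod fs = 25.25 kHz.
25.25 kHz > fs/2 = 24.925 kHz, folds to fs − 25.25 kHz = 24.6 kHz.
128.7 kHz mod fs = 29 kHz.
29 kHz > fs/2 = 24.925 kHz, folds to fs − 29 kHz = 20.85 kHz.
181.2 kHz mod fs = 31.65 kHz.
31.65 kHz > fs/2 = 24.925 kHz, folds to fs − 31.65 kHz = 18.2 kHz.
75.1 kHz mod fs = 25.25 kHz.
25.25 kHz > fs/2 = 24.925 kHz, folds to fs − 25.25 kHz = 24.6 kHz.
41.95 kHz > fs/2 = 24.925 kHz, folds to fs − 41.95 kHz = 7.9 kHz.
75.1 kHz and 124.95 kHz both map to 24.6 kHz.

24.6 kHz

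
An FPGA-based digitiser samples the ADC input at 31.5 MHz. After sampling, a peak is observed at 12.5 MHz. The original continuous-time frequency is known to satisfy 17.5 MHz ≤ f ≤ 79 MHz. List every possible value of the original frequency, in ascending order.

Frequencies that alias to 12.5 MHz are k·fs ± 12.5 MHz for integer k ≥ 0.
k=0: 12.5 MHz.
k=1: 19 MHz, 44 MHz.
k=2: 50.5 MHz, 75.5 MHz.
k=3: 82 MHz, 107 MHz.
Within [17.5 MHz, 79 MHz]: 19 MHz, 44 MHz, 50.5 MHz, 75.5 MHz.

19 MHz, 44 MHz, 50.5 MHz, 75.5 MHz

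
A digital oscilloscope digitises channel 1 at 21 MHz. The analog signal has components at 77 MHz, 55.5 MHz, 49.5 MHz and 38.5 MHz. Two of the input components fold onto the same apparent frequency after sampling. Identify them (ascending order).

fs/2 = 10.5 MHz.
77 MHz mod fs = 14 MHz.
14 MHz > fs/2 = 10.5 MHz, folds to fs − 14 MHz = 7 MHz.
55.5 MHz mod fs = 13.5 MHz.
13.5 MHz > fs/2 = 10.5 MHz, folds to fs − 13.5 MHz = 7.5 MHz.
49.5 MHz mod fs = 7.5 MHz.
7.5 MHz ≤ fs/2 = 10.5 MHz, appears at 7.5 MHz.
38.5 MHz mod fs = 17.5 MHz.
17.5 MHz > fs/2 = 10.5 MHz, folds to fs − 17.5 MHz = 3.5 MHz.
49.5 MHz and 55.5 MHz both map to 7.5 MHz.

49.5 MHz, 55.5 MHz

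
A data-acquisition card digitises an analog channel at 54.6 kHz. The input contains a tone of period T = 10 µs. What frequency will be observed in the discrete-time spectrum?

T = 10 µs → f = 1/T = 100 kHz.
100 kHz mod fs = 45.4 kHz.
45.4 kHz > fs/2 = 27.3 kHz, folds to fs − 45.4 kHz = 9.2 kHz.

9.2 kHz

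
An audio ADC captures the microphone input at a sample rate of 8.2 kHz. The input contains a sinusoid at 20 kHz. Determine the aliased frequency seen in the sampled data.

3.6 kHz

20 kHz mod fs = 3.6 kHz.
3.6 kHz ≤ fs/2 = 4.1 kHz, appears at 3.6 kHz.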